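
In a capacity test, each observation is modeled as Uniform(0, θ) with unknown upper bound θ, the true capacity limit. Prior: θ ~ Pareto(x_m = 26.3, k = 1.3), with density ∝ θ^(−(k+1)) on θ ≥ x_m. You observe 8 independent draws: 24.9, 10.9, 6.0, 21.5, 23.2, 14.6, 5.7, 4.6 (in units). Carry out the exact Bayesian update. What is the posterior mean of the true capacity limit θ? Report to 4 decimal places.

29.4687

A Pareto(scale x_m, shape k) prior on the upper bound θ of Uniform(0, θ) is conjugate: posterior is Pareto(max(x_m, max xᵢ), k + n).
Sample maximum = 24.9; prior scale x_m = 26.3 → posterior scale = max = 26.3.
Posterior shape = 1.3 + 8 = 9.3.
E[θ|data] = k·x_m/(k−1) = 9.3·26.3/8.3 = 29.4687.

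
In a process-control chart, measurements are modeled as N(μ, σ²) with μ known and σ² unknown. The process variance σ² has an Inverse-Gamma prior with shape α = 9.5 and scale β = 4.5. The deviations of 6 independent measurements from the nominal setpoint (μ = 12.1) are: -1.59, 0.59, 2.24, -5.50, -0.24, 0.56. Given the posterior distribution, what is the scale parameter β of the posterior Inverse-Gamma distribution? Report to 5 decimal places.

23.75750

With known mean μ and an Inverse-Gamma(α, β) prior on σ², the Normal likelihood is conjugate: posterior is Inv-Gamma(α + n/2, β + Σ(xᵢ−μ)²/2).
Σ(xᵢ−μ)² = (-1.59)² + (0.59)² + (2.24)² + (-5.50)² + (-0.24)² + (0.56)² = 38.5150.
Posterior: Inv-Gamma(9.5 + 6/2, 4.5 + 38.5150/2) = Inv-Gamma(12.50, 23.75750).
Posterior β = 23.75750.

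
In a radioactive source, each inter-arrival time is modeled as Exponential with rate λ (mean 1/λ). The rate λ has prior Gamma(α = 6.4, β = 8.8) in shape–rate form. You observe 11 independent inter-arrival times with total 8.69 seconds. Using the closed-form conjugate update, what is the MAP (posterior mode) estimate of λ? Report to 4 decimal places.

With a Gamma(shape α, rate β) prior on the exponential rate λ, the posterior after n observations with total T = Σxᵢ is Gamma(α+n, β+T).
Posterior: Gamma(6.4+11, 8.8+8.69) = Gamma(17.4, 17.49).
Mode = (α−1)/β = 0.9377.

0.9377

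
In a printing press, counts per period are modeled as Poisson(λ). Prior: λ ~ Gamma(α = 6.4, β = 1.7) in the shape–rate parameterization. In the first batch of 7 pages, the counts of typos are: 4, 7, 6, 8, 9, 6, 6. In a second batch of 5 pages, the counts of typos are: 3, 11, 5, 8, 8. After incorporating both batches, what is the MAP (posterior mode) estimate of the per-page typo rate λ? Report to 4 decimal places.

6.3066

With a Gamma(shape α, rate β) prior, the Poisson likelihood is conjugate: the posterior is Gamma(α + ΣXᵢ, β + n).
Batch 1: sum of counts S = 46 over n = 7 pages.
After batch 1: Gamma(α+S, β+n) = Gamma(6.4+46, 1.7+7) = Gamma(52.4, 8.7).
Batch 2: sum of counts S = 35 over n = 5 pages.
After batch 2: Gamma(α+S, β+n) = Gamma(52.4+35, 8.7+5) = Gamma(87.4, 13.7).
Mode of Gamma(α,β) for α≥1 is (α−1)/β = 86.4/13.7 = 6.3066.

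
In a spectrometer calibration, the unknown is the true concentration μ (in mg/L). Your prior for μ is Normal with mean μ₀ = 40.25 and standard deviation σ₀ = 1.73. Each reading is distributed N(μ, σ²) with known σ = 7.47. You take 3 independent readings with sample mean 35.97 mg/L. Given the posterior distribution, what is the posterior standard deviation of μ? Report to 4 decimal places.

For Normal data with known variance σ², a Normal(μ₀, σ₀²) prior on μ is conjugate. Posterior precision = 1/σ₀² + n/σ²; posterior mean is the precision-weighted average of μ₀ and x̄.
σ₀² = 1.73² = 2.9929, σ² = 7.47² = 55.8009; σ² + n·σ₀² = 55.8009 + 3·2.9929 = 64.7796.
Posterior precision = 1/σ₀² + n/σ² = 1/2.9929 + 3/55.8009 = (σ² + n·σ₀²)/(σ₀²σ²) = 64.7796/(2.9929·55.8009); posterior variance σₙ² = σ₀²σ²/(σ² + n·σ₀²) = 2.9929·55.8009/64.7796 = 2.578073.
Posterior SD = √σₙ² = √(2.9929·55.8009/64.7796) = 1.6056.

1.6056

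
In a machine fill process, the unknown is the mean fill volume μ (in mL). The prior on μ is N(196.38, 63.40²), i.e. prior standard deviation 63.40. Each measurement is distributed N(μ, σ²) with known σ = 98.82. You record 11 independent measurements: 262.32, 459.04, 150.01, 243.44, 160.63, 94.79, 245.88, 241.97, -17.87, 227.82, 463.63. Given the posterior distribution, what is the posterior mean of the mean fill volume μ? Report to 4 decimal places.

For Normal data with known variance σ², a Normal(μ₀, σ₀²) prior on μ is conjugate. Posterior precision = 1/σ₀² + n/σ²; posterior mean is the precision-weighted average of μ₀ and x̄.
Σxᵢ = 262.32 + 459.04 + 150.01 + 243.44 + 160.63 + 94.79 + 245.88 + 241.97 + (-17.87) + 227.82 + 463.63 = 2531.66, so n·x̄ = 2531.66.
σ₀² = 63.40² = 4019.56, σ² = 98.82² = 9765.3924; σ² + n·σ₀² = 9765.3924 + 11·4019.56 = 53980.5524.
Posterior mean = (μ₀/σ₀² + n·x̄/σ²)/(1/σ₀² + n/σ²) = (σ²·μ₀ + σ₀²·n·x̄)/(σ² + n·σ₀²) = (9765.3924·196.38 + 4019.56·2531.66)/53980.5524 = 12093887.029112/53980.5524 = 224.0416.

224.0416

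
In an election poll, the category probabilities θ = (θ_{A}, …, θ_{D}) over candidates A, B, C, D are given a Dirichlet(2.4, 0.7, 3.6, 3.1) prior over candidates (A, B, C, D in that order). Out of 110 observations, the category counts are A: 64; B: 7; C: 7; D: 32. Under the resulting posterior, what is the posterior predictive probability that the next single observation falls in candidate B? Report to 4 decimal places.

The Dirichlet prior is conjugate to the Multinomial likelihood: each posterior αⱼ = prior αⱼ + observed count nⱼ.
Posterior concentration: (66.4, 7.7, 10.6, 35.1), total = 119.8.
P(next = B | data) = α_{B}/Σα = 0.0643.

0.0643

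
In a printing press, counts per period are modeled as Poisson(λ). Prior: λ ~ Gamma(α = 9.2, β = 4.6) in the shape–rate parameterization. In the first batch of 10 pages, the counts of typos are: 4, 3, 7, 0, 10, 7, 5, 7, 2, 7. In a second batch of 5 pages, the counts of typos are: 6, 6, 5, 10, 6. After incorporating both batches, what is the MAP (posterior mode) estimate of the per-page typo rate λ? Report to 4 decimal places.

4.7551

With a Gamma(shape α, rate β) prior, the Poisson likelihood is conjugate: the posterior is Gamma(α + ΣXᵢ, β + n).
Batch 1: sum of counts S = 52 over n = 10 pages.
After batch 1: Gamma(α+S, β+n) = Gamma(9.2+52, 4.6+10) = Gamma(61.2, 14.6).
Batch 2: sum of counts S = 33 over n = 5 pages.
After batch 2: Gamma(α+S, β+n) = Gamma(61.2+33, 14.6+5) = Gamma(94.2, 19.6).
Mode of Gamma(α,β) for α≥1 is (α−1)/β = 93.2/19.6 = 4.7551.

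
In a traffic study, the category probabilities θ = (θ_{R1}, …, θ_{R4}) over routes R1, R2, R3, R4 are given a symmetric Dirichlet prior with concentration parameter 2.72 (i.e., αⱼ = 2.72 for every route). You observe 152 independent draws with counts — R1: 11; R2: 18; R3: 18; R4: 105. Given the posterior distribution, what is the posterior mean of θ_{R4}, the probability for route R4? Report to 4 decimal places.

0.6613

The Dirichlet prior is conjugate to the Multinomial likelihood: each posterior αⱼ = prior αⱼ + observed count nⱼ.
Posterior concentration: (13.72, 20.72, 20.72, 107.72), total = 162.88.
E[θ_{R4}|data] = α_{R4}/Σα = 107.72/162.88 = 0.6613.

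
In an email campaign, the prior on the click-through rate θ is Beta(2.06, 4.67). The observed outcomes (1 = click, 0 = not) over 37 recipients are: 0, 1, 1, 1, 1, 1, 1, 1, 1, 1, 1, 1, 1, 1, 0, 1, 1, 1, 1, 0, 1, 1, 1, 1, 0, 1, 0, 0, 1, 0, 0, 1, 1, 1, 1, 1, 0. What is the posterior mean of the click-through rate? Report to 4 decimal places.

0.6874

The Beta prior is conjugate to a Binomial/Bernoulli likelihood; the update adds successes to α and failures to β.
Posterior: Beta(α+k, β+n−k) = Beta(2.06+28, 4.67+9) = Beta(30.06, 13.67).
Posterior mean = α/(α+β) = 30.06/43.73 = 0.6874.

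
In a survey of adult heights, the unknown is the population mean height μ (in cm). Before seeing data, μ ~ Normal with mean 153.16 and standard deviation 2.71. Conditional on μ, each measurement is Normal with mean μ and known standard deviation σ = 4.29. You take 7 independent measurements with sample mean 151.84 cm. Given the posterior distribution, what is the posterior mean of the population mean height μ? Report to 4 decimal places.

152.1880

For Normal data with known variance σ², a Normal(μ₀, σ₀²) prior on μ is conjugate. Posterior precision = 1/σ₀² + n/σ²; posterior mean is the precision-weighted average of μ₀ and x̄.
n·x̄ = 7·151.84 = 1062.88.
σ₀² = 2.71² = 7.3441, σ² = 4.29² = 18.4041; σ² + n·σ₀² = 18.4041 + 7·7.3441 = 69.8128.
Posterior mean = (μ₀/σ₀² + n·x̄/σ²)/(1/σ₀² + n/σ²) = (σ²·μ₀ + σ₀²·n·x̄)/(σ² + n·σ₀²) = (18.4041·153.16 + 7.3441·1062.88)/69.8128 = 10624.668964/69.8128 = 152.1880.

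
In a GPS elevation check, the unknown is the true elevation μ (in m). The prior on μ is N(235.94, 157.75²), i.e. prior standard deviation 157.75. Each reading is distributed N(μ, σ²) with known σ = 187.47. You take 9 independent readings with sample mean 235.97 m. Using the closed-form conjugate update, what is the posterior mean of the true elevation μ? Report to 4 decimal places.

235.9659

For Normal data with known variance σ², a Normal(μ₀, σ₀²) prior on μ is conjugate. Posterior precision = 1/σ₀² + n/σ²; posterior mean is the precision-weighted average of μ₀ and x̄.
n·x̄ = 9·235.97 = 2123.73.
σ₀² = 157.75² = 24885.0625, σ² = 187.47² = 35145.0009; σ² + n·σ₀² = 35145.0009 + 9·24885.0625 = 259110.5634.
Posterior mean = (μ₀/σ₀² + n·x̄/σ²)/(1/σ₀² + n/σ²) = (σ²·μ₀ + σ₀²·n·x̄)/(σ² + n·σ₀²) = (35145.0009·235.94 + 24885.0625·2123.73)/259110.5634 = 61141265.295471/259110.5634 = 235.9659.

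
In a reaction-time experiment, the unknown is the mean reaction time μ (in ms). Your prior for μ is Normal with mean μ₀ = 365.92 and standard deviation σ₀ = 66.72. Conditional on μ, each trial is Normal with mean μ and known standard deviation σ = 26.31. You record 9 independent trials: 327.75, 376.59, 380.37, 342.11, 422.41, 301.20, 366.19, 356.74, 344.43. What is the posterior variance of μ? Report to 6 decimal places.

75.606588

For Normal data with known variance σ², a Normal(μ₀, σ₀²) prior on μ is conjugate. Posterior precision = 1/σ₀² + n/σ²; posterior mean is the precision-weighted average of μ₀ and x̄.
σ₀² = 66.72² = 4451.5584, σ² = 26.31² = 692.2161; σ² + n·σ₀² = 692.2161 + 9·4451.5584 = 40756.2417.
Posterior precision = 1/σ₀² + n/σ² = 1/4451.5584 + 9/692.2161 = (σ² + n·σ₀²)/(σ₀²σ²) = 40756.2417/(4451.5584·692.2161); posterior variance σₙ² = σ₀²σ²/(σ² + n·σ₀²) = 4451.5584·692.2161/40756.2417 = 75.606588.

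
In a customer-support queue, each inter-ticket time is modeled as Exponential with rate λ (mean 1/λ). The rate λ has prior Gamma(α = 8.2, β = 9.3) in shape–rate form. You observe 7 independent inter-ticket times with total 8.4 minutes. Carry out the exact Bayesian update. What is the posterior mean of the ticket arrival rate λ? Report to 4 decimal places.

0.8588

With a Gamma(shape α, rate β) prior on the exponential rate λ, the posterior after n observations with total T = Σxᵢ is Gamma(α+n, β+T).
Posterior: Gamma(8.2+7, 9.3+8.4) = Gamma(15.2, 17.7).
Posterior mean of λ = α/β = 15.2/17.7 = 0.8588.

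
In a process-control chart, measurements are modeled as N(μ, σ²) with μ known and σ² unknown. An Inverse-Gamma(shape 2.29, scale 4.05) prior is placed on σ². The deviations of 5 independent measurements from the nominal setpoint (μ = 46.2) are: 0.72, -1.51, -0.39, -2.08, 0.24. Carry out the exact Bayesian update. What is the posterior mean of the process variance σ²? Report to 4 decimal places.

2.0362

With known mean μ and an Inverse-Gamma(α, β) prior on σ², the Normal likelihood is conjugate: posterior is Inv-Gamma(α + n/2, β + Σ(xᵢ−μ)²/2).
Σ(xᵢ−μ)² = (0.72)² + (-1.51)² + (-0.39)² + (-2.08)² + (0.24)² = 7.3346.
Posterior: Inv-Gamma(2.29 + 5/2, 4.05 + 7.3346/2) = Inv-Gamma(4.79, 7.71730).
E[σ²|data] = β/(α−1) = 7.71730/3.79 = 2.0362.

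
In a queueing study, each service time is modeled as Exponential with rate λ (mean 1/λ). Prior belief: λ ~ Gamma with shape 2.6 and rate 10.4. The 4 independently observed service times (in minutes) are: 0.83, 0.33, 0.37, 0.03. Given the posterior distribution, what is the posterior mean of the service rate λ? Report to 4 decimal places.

0.5518

With a Gamma(shape α, rate β) prior on the exponential rate λ, the posterior after n observations with total T = Σxᵢ is Gamma(α+n, β+T).
Sum of observations T = 1.56 minutes; n = 4.
Posterior: Gamma(2.6+4, 10.4+1.56) = Gamma(6.6, 11.96).
Posterior mean of λ = α/β = 6.6/11.96 = 0.5518.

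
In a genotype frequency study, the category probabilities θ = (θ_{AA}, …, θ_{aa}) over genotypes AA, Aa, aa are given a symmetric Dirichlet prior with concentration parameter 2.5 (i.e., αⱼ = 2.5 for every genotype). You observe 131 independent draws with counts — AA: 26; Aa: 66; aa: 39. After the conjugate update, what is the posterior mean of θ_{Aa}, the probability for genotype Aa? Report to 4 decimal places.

0.4946

The Dirichlet prior is conjugate to the Multinomial likelihood: each posterior αⱼ = prior αⱼ + observed count nⱼ.
Posterior concentration: (28.5, 68.5, 41.5), total = 138.5.
E[θ_{Aa}|data] = α_{Aa}/Σα = 68.5/138.5 = 0.4946.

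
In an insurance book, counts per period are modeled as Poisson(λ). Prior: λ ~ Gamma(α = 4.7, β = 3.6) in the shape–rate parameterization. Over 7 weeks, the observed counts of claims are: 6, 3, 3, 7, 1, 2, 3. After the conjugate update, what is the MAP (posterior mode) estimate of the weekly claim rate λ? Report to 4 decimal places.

2.7075

With a Gamma(shape α, rate β) prior, the Poisson likelihood is conjugate: the posterior is Gamma(α + ΣXᵢ, β + n).
Sum of counts S = 25 over n = 7 weeks.
Posterior: Gamma(α+S, β+n) = Gamma(4.7+25, 3.6+7) = Gamma(29.7, 10.6).
Mode of Gamma(α,β) for α≥1 is (α−1)/β = 28.7/10.6 = 2.7075.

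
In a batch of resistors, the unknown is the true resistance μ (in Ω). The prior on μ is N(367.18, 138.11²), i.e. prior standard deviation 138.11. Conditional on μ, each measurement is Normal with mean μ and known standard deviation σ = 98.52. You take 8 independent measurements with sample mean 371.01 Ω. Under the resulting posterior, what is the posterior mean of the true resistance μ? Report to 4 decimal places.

370.7810

For Normal data with known variance σ², a Normal(μ₀, σ₀²) prior on μ is conjugate. Posterior precision = 1/σ₀² + n/σ²; posterior mean is the precision-weighted average of μ₀ and x̄.
n·x̄ = 8·371.01 = 2968.08.
σ₀² = 138.11² = 19074.3721, σ² = 98.52² = 9706.1904; σ² + n·σ₀² = 9706.1904 + 8·19074.3721 = 162301.1672.
Posterior mean = (μ₀/σ₀² + n·x̄/σ²)/(1/σ₀² + n/σ²) = (σ²·μ₀ + σ₀²·n·x̄)/(σ² + n·σ₀²) = (9706.1904·367.18 + 19074.3721·2968.08)/162301.1672 = 60178181.33364/162301.1672 = 370.7810.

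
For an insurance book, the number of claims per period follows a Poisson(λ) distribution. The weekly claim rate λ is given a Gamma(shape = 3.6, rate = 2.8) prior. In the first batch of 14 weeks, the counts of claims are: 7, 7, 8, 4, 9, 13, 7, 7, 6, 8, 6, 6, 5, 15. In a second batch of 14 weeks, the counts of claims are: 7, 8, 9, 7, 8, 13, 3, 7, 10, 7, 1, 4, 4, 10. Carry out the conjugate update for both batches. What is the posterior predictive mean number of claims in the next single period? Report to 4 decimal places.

With a Gamma(shape α, rate β) prior, the Poisson likelihood is conjugate: the posterior is Gamma(α + ΣXᵢ, β + n).
Batch 1: sum of counts S = 108 over n = 14 weeks.
After batch 1: Gamma(α+S, β+n) = Gamma(3.6+108, 2.8+14) = Gamma(111.6, 16.8).
Batch 2: sum of counts S = 98 over n = 14 weeks.
After batch 2: Gamma(α+S, β+n) = Gamma(111.6+98, 16.8+14) = Gamma(209.6, 30.8).
The predictive distribution for one future period is NegBinom with mean α/β = 6.8052.

6.8052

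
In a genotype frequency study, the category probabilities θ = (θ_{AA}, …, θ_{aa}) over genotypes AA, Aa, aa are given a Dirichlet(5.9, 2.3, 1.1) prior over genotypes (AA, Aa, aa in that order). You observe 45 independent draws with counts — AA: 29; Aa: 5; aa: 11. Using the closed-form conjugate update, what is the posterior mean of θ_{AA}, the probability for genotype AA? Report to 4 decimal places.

0.6427

The Dirichlet prior is conjugate to the Multinomial likelihood: each posterior αⱼ = prior αⱼ + observed count nⱼ.
Posterior concentration: (34.9, 7.3, 12.1), total = 54.3.
E[θ_{AA}|data] = α_{AA}/Σα = 34.9/54.3 = 0.6427.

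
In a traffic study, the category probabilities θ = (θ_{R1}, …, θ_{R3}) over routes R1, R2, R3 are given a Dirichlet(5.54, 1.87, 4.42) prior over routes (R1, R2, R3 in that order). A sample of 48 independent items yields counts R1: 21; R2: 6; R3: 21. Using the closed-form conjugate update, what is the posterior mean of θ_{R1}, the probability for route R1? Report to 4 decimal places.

0.4436

The Dirichlet prior is conjugate to the Multinomial likelihood: each posterior αⱼ = prior αⱼ + observed count nⱼ.
Posterior concentration: (26.54, 7.87, 25.42), total = 59.83.
E[θ_{R1}|data] = α_{R1}/Σα = 26.54/59.83 = 0.4436.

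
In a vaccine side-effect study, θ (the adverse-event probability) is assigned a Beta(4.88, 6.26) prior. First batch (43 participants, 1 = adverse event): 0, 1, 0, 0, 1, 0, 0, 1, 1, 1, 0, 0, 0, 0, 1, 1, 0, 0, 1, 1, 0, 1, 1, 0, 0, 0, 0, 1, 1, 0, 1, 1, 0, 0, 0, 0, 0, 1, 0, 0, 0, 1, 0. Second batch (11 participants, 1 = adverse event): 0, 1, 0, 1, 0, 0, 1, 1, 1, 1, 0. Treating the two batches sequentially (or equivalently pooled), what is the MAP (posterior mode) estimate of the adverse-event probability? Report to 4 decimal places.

0.4257

The Beta prior is conjugate to a Binomial/Bernoulli likelihood; the update adds successes to α and failures to β.
After batch 1: Beta(4.88+17, 6.26+26) = Beta(21.88, 32.26).
After batch 2: Beta(21.88+6, 32.26+5) = Beta(27.88, 37.26).
Mode of Beta(a,b) for a,b>1 is (a−1)/(a+b−2) = 26.88/63.14 = 0.4257.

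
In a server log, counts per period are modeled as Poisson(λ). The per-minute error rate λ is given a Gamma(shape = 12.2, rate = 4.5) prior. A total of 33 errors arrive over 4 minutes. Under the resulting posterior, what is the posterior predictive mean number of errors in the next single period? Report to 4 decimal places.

With a Gamma(shape α, rate β) prior, the Poisson likelihood is conjugate: the posterior is Gamma(α + ΣXᵢ, β + n).
Posterior: Gamma(α+S, β+n) = Gamma(12.2+33, 4.5+4) = Gamma(45.2, 8.5).
The predictive distribution for one future period is NegBinom with mean α/β = 5.3176.

5.3176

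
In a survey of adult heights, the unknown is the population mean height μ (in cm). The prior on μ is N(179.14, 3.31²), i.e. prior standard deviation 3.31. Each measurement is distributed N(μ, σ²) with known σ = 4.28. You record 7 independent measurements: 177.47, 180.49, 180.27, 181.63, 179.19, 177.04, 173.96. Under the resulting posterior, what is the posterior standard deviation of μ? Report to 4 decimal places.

For Normal data with known variance σ², a Normal(μ₀, σ₀²) prior on μ is conjugate. Posterior precision = 1/σ₀² + n/σ²; posterior mean is the precision-weighted average of μ₀ and x̄.
σ₀² = 3.31² = 10.9561, σ² = 4.28² = 18.3184; σ² + n·σ₀² = 18.3184 + 7·10.9561 = 95.0111.
Posterior precision = 1/σ₀² + n/σ² = 1/10.9561 + 7/18.3184 = (σ² + n·σ₀²)/(σ₀²σ²) = 95.0111/(10.9561·18.3184); posterior variance σₙ² = σ₀²σ²/(σ² + n·σ₀²) = 10.9561·18.3184/95.0111 = 2.112366.
Posterior SD = √σₙ² = √(10.9561·18.3184/95.0111) = 1.4534.

1.4534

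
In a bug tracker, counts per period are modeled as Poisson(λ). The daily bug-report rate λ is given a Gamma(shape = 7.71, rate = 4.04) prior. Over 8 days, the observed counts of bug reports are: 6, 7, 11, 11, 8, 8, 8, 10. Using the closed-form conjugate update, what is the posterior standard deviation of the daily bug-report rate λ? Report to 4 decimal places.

0.7274

With a Gamma(shape α, rate β) prior, the Poisson likelihood is conjugate: the posterior is Gamma(α + ΣXᵢ, β + n).
Sum of counts S = 69 over n = 8 days.
Posterior: Gamma(α+S, β+n) = Gamma(7.71+69, 4.04+8) = Gamma(76.71, 12.04).
SD = √α/β = √76.71/12.04 = 0.7274.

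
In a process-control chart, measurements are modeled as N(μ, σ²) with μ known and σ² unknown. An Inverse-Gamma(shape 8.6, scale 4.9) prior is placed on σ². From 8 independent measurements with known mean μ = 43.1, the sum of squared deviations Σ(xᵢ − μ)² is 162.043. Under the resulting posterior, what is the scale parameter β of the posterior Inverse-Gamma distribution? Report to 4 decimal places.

85.9215

With known mean μ and an Inverse-Gamma(α, β) prior on σ², the Normal likelihood is conjugate: posterior is Inv-Gamma(α + n/2, β + Σ(xᵢ−μ)²/2).
Posterior: Inv-Gamma(8.6 + 8/2, 4.9 + 162.043/2) = Inv-Gamma(12.60, 85.9215).
Posterior β = 85.9215.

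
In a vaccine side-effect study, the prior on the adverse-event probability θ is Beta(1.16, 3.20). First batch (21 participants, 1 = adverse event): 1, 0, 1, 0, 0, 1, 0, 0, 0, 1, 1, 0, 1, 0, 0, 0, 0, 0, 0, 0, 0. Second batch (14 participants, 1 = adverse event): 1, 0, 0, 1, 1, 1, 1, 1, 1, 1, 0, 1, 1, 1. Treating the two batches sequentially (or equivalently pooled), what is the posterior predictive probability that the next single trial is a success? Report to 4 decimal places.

0.4614

The Beta prior is conjugate to a Binomial/Bernoulli likelihood; the update adds successes to α and failures to β.
After batch 1: Beta(1.16+6, 3.20+15) = Beta(7.16, 18.20).
After batch 2: Beta(7.16+11, 18.20+3) = Beta(18.16, 21.20).
For a single future Bernoulli trial, P(success | data) = α/(α+β) = 0.4614.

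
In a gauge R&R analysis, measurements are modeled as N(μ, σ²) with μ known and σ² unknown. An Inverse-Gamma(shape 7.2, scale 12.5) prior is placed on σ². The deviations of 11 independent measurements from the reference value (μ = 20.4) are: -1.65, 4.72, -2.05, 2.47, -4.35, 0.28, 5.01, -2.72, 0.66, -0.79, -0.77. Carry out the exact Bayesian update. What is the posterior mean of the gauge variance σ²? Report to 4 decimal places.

4.8486

With known mean μ and an Inverse-Gamma(α, β) prior on σ², the Normal likelihood is conjugate: posterior is Inv-Gamma(α + n/2, β + Σ(xᵢ−μ)²/2).
Σ(xᵢ−μ)² = (-1.65)² + (4.72)² + (-2.05)² + (2.47)² + (-4.35)² + (0.28)² + (5.01)² + (-2.72)² + (0.66)² + (-0.79)² + (-0.77)² = 88.4563.
Posterior: Inv-Gamma(7.2 + 11/2, 12.5 + 88.4563/2) = Inv-Gamma(12.70, 56.72815).
E[σ²|data] = β/(α−1) = 56.72815/11.70 = 4.8486.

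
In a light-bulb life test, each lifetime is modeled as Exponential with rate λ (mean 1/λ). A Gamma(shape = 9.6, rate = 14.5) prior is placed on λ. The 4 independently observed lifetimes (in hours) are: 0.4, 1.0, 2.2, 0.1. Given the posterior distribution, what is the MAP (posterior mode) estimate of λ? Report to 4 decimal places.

With a Gamma(shape α, rate β) prior on the exponential rate λ, the posterior after n observations with total T = Σxᵢ is Gamma(α+n, β+T).
Sum of observations T = 3.7 hours; n = 4.
Posterior: Gamma(9.6+4, 14.5+3.7) = Gamma(13.6, 18.2).
Mode = (α−1)/β = 0.6923.

0.6923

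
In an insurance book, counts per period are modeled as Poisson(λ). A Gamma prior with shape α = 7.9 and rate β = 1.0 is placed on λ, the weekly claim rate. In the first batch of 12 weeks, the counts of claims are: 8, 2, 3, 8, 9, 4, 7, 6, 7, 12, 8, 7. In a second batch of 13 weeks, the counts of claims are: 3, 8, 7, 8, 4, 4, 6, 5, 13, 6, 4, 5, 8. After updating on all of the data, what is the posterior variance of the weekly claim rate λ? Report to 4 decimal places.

With a Gamma(shape α, rate β) prior, the Poisson likelihood is conjugate: the posterior is Gamma(α + ΣXᵢ, β + n).
Batch 1: sum of counts S = 81 over n = 12 weeks.
After batch 1: Gamma(α+S, β+n) = Gamma(7.9+81, 1.0+12) = Gamma(88.9, 13.0).
Batch 2: sum of counts S = 81 over n = 13 weeks.
After batch 2: Gamma(α+S, β+n) = Gamma(88.9+81, 13.0+13) = Gamma(169.9, 26.0).
Var = α/β² = 169.9/26.0² = 0.2513.

0.2513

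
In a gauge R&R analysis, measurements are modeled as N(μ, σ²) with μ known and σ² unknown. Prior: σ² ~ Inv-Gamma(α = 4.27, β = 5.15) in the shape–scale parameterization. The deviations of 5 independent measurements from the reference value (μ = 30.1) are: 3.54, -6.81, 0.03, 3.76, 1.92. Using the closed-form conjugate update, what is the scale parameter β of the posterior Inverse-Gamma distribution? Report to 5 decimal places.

With known mean μ and an Inverse-Gamma(α, β) prior on σ², the Normal likelihood is conjugate: posterior is Inv-Gamma(α + n/2, β + Σ(xᵢ−μ)²/2).
Σ(xᵢ−μ)² = (3.54)² + (-6.81)² + (0.03)² + (3.76)² + (1.92)² = 76.7326.
Posterior: Inv-Gamma(4.27 + 5/2, 5.15 + 76.7326/2) = Inv-Gamma(6.77, 43.51630).
Posterior β = 43.51630.

43.51630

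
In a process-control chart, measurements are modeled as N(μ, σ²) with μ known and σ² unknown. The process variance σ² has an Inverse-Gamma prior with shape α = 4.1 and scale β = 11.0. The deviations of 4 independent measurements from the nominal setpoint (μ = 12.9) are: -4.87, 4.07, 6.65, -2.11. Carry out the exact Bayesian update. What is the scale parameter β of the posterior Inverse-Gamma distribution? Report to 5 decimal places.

55.47820

With known mean μ and an Inverse-Gamma(α, β) prior on σ², the Normal likelihood is conjugate: posterior is Inv-Gamma(α + n/2, β + Σ(xᵢ−μ)²/2).
Σ(xᵢ−μ)² = (-4.87)² + (4.07)² + (6.65)² + (-2.11)² = 88.9564.
Posterior: Inv-Gamma(4.1 + 4/2, 11.0 + 88.9564/2) = Inv-Gamma(6.10, 55.47820).
Posterior β = 55.47820.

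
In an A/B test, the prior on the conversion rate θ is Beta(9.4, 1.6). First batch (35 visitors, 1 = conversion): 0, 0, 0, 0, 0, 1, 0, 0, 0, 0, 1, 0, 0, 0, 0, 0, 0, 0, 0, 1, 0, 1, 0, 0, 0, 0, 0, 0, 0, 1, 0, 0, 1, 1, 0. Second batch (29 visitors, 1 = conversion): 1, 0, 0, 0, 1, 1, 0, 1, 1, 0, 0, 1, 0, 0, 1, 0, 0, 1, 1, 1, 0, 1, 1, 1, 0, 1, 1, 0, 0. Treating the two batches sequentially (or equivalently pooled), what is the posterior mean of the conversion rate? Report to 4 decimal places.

0.4187

The Beta prior is conjugate to a Binomial/Bernoulli likelihood; the update adds successes to α and failures to β.
After batch 1: Beta(9.4+7, 1.6+28) = Beta(16.4, 29.6).
After batch 2: Beta(16.4+15, 29.6+14) = Beta(31.4, 43.6).
Posterior mean = α/(α+β) = 31.4/75.0 = 0.4187.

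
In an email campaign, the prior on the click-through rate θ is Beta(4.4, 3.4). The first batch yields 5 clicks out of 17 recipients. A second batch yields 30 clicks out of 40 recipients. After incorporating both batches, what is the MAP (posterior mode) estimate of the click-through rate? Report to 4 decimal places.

The Beta prior is conjugate to a Binomial/Bernoulli likelihood; the update adds successes to α and failures to β.
After batch 1: Beta(4.4+5, 3.4+12) = Beta(9.4, 15.4).
After batch 2: Beta(9.4+30, 15.4+10) = Beta(39.4, 25.4).
Mode of Beta(a,b) for a,b>1 is (a−1)/(a+b−2) = 38.4/62.8 = 0.6115.

0.6115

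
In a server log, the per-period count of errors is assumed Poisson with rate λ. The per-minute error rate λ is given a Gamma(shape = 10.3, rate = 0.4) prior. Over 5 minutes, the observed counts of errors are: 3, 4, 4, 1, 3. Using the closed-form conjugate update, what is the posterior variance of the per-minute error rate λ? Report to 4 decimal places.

With a Gamma(shape α, rate β) prior, the Poisson likelihood is conjugate: the posterior is Gamma(α + ΣXᵢ, β + n).
Sum of counts S = 15 over n = 5 minutes.
Posterior: Gamma(α+S, β+n) = Gamma(10.3+15, 0.4+5) = Gamma(25.3, 5.4).
Var = α/β² = 25.3/5.4² = 0.8676.

0.8676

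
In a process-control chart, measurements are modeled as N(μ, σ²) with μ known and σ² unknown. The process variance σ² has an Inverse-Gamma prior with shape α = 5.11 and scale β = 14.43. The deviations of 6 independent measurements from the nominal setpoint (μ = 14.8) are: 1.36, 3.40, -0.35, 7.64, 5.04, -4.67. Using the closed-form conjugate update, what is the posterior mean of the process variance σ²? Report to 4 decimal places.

With known mean μ and an Inverse-Gamma(α, β) prior on σ², the Normal likelihood is conjugate: posterior is Inv-Gamma(α + n/2, β + Σ(xᵢ−μ)²/2).
Σ(xᵢ−μ)² = (1.36)² + (3.40)² + (-0.35)² + (7.64)² + (5.04)² + (-4.67)² = 119.1122.
Posterior: Inv-Gamma(5.11 + 6/2, 14.43 + 119.1122/2) = Inv-Gamma(8.11, 73.98610).
E[σ²|data] = β/(α−1) = 73.98610/7.11 = 10.4059.

10.4059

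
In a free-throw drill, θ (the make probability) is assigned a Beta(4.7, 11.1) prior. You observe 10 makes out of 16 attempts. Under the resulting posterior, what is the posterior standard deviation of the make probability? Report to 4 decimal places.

0.0871

The Beta prior is conjugate to a Binomial/Bernoulli likelihood; the update adds successes to α and failures to β.
Posterior: Beta(α+k, β+n−k) = Beta(4.7+10, 11.1+6) = Beta(14.7, 17.1).
Var = αβ/((α+β)²(α+β+1)) = 14.7·17.1/(31.8²·32.8) = 0.00757854; SD = √0.00757854 = 0.0871.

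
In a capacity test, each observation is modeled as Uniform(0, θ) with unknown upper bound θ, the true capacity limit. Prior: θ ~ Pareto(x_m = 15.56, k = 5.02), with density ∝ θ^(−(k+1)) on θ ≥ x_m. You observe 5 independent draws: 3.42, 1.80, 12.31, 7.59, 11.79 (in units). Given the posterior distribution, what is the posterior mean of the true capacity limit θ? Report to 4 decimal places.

17.2851

A Pareto(scale x_m, shape k) prior on the upper bound θ of Uniform(0, θ) is conjugate: posterior is Pareto(max(x_m, max xᵢ), k + n).
Sample maximum = 12.31; prior scale x_m = 15.56 → posterior scale = max = 15.56.
Posterior shape = 5.02 + 5 = 10.02.
E[θ|data] = k·x_m/(k−1) = 10.02·15.56/9.02 = 17.2851.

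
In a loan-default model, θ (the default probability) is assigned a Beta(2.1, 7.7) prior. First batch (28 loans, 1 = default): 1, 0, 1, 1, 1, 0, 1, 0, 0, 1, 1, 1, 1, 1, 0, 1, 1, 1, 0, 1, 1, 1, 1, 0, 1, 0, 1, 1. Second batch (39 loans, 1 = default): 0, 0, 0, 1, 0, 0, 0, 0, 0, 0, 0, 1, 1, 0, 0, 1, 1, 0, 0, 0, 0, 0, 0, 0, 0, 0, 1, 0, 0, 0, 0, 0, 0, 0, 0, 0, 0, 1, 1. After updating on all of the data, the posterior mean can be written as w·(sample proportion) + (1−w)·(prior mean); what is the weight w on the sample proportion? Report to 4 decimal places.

0.8724

The Beta prior is conjugate to a Binomial/Bernoulli likelihood; the update adds successes to α and failures to β.
Total number of loans: n = 28 + 39 = 67.
Posterior mean = (α₀+k)/(α₀+β₀+n) = [n/(α₀+β₀+n)]·(k/n) + [(α₀+β₀)/(α₀+β₀+n)]·α₀/(α₀+β₀), so only n and the prior enter the weight.
The weight on the data is w = n/(α₀+β₀+n) = 67/(2.1+7.7+67) = 67/76.8 = 0.8724.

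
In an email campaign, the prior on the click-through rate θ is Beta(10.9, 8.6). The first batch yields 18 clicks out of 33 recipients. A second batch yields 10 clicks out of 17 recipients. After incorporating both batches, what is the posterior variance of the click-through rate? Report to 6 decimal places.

0.003496

The Beta prior is conjugate to a Binomial/Bernoulli likelihood; the update adds successes to α and failures to β.
After batch 1: Beta(10.9+18, 8.6+15) = Beta(28.9, 23.6).
After batch 2: Beta(28.9+10, 23.6+7) = Beta(38.9, 30.6).
Var = αβ/((α+β)²(α+β+1)) = 38.9·30.6/(69.5²·70.5) = 0.003496.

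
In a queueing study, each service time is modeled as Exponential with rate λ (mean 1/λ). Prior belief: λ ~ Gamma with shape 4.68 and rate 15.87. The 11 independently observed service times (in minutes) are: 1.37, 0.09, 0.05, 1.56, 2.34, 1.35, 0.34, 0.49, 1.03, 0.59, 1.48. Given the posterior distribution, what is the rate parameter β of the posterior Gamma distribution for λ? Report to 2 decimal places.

26.56

With a Gamma(shape α, rate β) prior on the exponential rate λ, the posterior after n observations with total T = Σxᵢ is Gamma(α+n, β+T).
Sum of observations T = 10.69 minutes; n = 11.
Posterior: Gamma(4.68+11, 15.87+10.69) = Gamma(15.68, 26.56).
Posterior β = 26.56.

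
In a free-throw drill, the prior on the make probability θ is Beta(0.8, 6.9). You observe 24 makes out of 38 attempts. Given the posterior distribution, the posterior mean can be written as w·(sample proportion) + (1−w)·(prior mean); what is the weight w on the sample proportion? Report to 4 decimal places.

0.8315

The Beta prior is conjugate to a Binomial/Bernoulli likelihood; the update adds successes to α and failures to β.
Posterior mean = (α₀+k)/(α₀+β₀+n) = [n/(α₀+β₀+n)]·(k/n) + [(α₀+β₀)/(α₀+β₀+n)]·α₀/(α₀+β₀), so only n and the prior enter the weight.
The weight on the data is w = n/(α₀+β₀+n) = 38/(0.8+6.9+38) = 38/45.7 = 0.8315.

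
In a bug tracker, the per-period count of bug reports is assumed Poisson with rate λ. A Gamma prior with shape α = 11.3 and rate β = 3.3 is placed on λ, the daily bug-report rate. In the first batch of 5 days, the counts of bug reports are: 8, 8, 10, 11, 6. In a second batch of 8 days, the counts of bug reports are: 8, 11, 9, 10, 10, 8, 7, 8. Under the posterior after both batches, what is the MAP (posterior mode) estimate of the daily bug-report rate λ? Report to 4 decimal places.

With a Gamma(shape α, rate β) prior, the Poisson likelihood is conjugate: the posterior is Gamma(α + ΣXᵢ, β + n).
Batch 1: sum of counts S = 43 over n = 5 days.
After batch 1: Gamma(α+S, β+n) = Gamma(11.3+43, 3.3+5) = Gamma(54.3, 8.3).
Batch 2: sum of counts S = 71 over n = 8 days.
After batch 2: Gamma(α+S, β+n) = Gamma(54.3+71, 8.3+8) = Gamma(125.3, 16.3).
Mode of Gamma(α,β) for α≥1 is (α−1)/β = 124.3/16.3 = 7.6258.

7.6258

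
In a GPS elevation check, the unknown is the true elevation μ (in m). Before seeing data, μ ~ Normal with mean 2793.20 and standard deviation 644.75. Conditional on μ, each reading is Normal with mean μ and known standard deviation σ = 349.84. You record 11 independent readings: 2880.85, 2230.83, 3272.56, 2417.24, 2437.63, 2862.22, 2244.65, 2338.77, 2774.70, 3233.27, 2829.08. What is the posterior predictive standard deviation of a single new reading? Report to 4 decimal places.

364.9989

For Normal data with known variance σ², a Normal(μ₀, σ₀²) prior on μ is conjugate. Posterior precision = 1/σ₀² + n/σ²; posterior mean is the precision-weighted average of μ₀ and x̄.
σ₀² = 644.75² = 415702.5625, σ² = 349.84² = 122388.0256; σ² + n·σ₀² = 122388.0256 + 11·415702.5625 = 4695116.2131.
Posterior precision = 1/σ₀² + n/σ² = 1/415702.5625 + 11/122388.0256 = (σ² + n·σ₀²)/(σ₀²σ²) = 4695116.2131/(415702.5625·122388.0256); posterior variance σₙ² = σ₀²σ²/(σ² + n·σ₀²) = 415702.5625·122388.0256/4695116.2131 = 10836.156881.
Predictive variance for one new observation = σₙ² + σ² = 415702.5625·122388.0256/4695116.2131 + 122388.0256 = σ²·(σ₀² + 4695116.2131)/4695116.2131 = 122388.0256·5110818.7756/4695116.2131 = 133224.182481; SD = √(122388.0256·5110818.7756/4695116.2131) = 364.9989.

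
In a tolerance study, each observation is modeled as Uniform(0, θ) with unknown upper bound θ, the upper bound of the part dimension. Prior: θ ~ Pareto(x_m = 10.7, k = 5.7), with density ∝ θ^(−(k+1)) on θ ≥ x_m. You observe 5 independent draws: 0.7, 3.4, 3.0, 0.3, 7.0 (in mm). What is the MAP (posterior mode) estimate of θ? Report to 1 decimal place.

10.7

A Pareto(scale x_m, shape k) prior on the upper bound θ of Uniform(0, θ) is conjugate: posterior is Pareto(max(x_m, max xᵢ), k + n).
Sample maximum = 7.0; prior scale x_m = 10.7 → posterior scale = max = 10.7.
Posterior shape = 5.7 + 5 = 10.7.
The Pareto density is decreasing on [x_m, ∞), so the mode is x_m = 10.7.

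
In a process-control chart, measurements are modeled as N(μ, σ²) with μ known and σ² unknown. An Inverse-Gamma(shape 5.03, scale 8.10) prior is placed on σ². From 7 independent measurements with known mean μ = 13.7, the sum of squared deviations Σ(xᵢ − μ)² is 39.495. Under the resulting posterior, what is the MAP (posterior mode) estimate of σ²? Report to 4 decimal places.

2.9221

With known mean μ and an Inverse-Gamma(α, β) prior on σ², the Normal likelihood is conjugate: posterior is Inv-Gamma(α + n/2, β + Σ(xᵢ−μ)²/2).
Posterior: Inv-Gamma(5.03 + 7/2, 8.10 + 39.495/2) = Inv-Gamma(8.53, 27.8475).
Mode = β/(α+1) = 27.8475/9.53 = 2.9221.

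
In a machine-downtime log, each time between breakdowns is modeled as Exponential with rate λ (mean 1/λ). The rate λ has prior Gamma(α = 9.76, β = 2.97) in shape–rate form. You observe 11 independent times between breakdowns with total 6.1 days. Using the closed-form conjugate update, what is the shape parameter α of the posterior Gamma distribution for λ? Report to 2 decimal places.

With a Gamma(shape α, rate β) prior on the exponential rate λ, the posterior after n observations with total T = Σxᵢ is Gamma(α+n, β+T).
Posterior: Gamma(9.76+11, 2.97+6.1) = Gamma(20.76, 9.07).
Posterior α = 20.76.

20.76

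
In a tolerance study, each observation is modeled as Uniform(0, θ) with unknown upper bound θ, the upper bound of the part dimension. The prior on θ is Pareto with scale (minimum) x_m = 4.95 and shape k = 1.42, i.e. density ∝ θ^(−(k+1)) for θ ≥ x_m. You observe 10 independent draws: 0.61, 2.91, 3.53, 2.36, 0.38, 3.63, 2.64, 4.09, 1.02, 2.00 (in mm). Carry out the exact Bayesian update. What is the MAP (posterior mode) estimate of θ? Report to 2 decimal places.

4.95

A Pareto(scale x_m, shape k) prior on the upper bound θ of Uniform(0, θ) is conjugate: posterior is Pareto(max(x_m, max xᵢ), k + n).
Sample maximum = 4.09; prior scale x_m = 4.95 → posterior scale = max = 4.95.
Posterior shape = 1.42 + 10 = 11.42.
The Pareto density is decreasing on [x_m, ∞), so the mode is x_m = 4.95.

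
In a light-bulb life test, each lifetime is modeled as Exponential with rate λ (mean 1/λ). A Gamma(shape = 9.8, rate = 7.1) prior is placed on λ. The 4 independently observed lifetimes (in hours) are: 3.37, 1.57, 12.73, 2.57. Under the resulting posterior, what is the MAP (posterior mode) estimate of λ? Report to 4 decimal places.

0.4682

With a Gamma(shape α, rate β) prior on the exponential rate λ, the posterior after n observations with total T = Σxᵢ is Gamma(α+n, β+T).
Sum of observations T = 20.24 hours; n = 4.
Posterior: Gamma(9.8+4, 7.1+20.24) = Gamma(13.8, 27.34).
Mode = (α−1)/β = 0.4682.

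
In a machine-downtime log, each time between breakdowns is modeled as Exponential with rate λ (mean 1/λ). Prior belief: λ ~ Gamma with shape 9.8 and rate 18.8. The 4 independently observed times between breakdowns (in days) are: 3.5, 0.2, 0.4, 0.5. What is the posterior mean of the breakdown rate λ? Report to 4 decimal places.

With a Gamma(shape α, rate β) prior on the exponential rate λ, the posterior after n observations with total T = Σxᵢ is Gamma(α+n, β+T).
Sum of observations T = 4.6 days; n = 4.
Posterior: Gamma(9.8+4, 18.8+4.6) = Gamma(13.8, 23.4).
Posterior mean of λ = α/β = 13.8/23.4 = 0.5897.

0.5897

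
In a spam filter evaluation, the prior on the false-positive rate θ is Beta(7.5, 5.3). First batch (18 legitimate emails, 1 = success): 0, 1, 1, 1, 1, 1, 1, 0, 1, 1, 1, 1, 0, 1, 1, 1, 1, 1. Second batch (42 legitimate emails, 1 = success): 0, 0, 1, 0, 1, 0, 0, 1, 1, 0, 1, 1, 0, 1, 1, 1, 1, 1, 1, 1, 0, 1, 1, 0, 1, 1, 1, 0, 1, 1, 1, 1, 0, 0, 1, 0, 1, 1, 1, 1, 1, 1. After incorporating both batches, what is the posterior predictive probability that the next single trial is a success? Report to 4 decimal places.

The Beta prior is conjugate to a Binomial/Bernoulli likelihood; the update adds successes to α and failures to β.
After batch 1: Beta(7.5+15, 5.3+3) = Beta(22.5, 8.3).
After batch 2: Beta(22.5+29, 8.3+13) = Beta(51.5, 21.3).
For a single future Bernoulli trial, P(success | data) = α/(α+β) = 0.7074.

0.7074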